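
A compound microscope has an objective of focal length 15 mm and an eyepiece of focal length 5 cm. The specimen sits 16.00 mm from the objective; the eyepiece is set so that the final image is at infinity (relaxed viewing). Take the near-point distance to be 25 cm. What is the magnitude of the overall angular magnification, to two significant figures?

Convert to cm: f_obj = 15 mm = 1.5 cm; d_o = 16.00 mm = 1.60 cm.
Objective: 1/d_i = 1/f_obj - 1/d_o = 1/1.5 - 1/1.60 = 0.04167 cm^-1, so d_i = 24.000 cm.
m_obj = -d_i/d_o = -24.000/1.60 = -15.000.
Eyepiece angular magnification (image at infinity): M_eye = D/f_e = 25/5 = 5.000.
Overall M = m_obj x M_eye = (-15.000)(5.000) = -75.00.
|M| = 75.00.

75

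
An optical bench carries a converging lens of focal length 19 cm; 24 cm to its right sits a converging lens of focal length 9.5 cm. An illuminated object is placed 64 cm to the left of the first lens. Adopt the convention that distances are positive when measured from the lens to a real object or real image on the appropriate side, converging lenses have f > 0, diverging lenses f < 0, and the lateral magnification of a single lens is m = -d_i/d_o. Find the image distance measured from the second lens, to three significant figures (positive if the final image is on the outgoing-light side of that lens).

2.29 cm

Applying the thin-lens equation to the first lens, 1/19 = 1/64 + 1/d_i1, which gives d_i1 = 27.022 cm.
Since 27.022 cm > 24 cm, the first image lies past the second lens and serves as a virtual object: d_o2 = L - d_i1 = -3.022 cm.
Applying the thin-lens equation again with f_2 = 9.5 cm and d_o2 = -3.022 cm gives d_i2 = 2.293 cm.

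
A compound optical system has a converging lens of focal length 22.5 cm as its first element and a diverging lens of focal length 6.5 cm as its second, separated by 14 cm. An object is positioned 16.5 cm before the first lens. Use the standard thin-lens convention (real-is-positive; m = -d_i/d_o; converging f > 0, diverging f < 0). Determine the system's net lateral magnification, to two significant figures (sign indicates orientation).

First lens: d_i1 = 1/(1/22.5 - 1/16.5) = -61.875 cm.
m_1 = -(-61.875)/16.5 = 3.7500.
With d_i1 < 0 the first image is virtual and lies on the object side; the object distance for lens 2 is d_o2 = 14 - (-61.875) = 75.875 cm.
Second lens: d_i2 = 1/(1/(-6.5) - 1/(75.875)) = -5.987 cm.
m_2 = -(-5.987)/(75.875) = 0.0789.
Overall magnification: m = m_1 m_2 = 0.2959.

0.30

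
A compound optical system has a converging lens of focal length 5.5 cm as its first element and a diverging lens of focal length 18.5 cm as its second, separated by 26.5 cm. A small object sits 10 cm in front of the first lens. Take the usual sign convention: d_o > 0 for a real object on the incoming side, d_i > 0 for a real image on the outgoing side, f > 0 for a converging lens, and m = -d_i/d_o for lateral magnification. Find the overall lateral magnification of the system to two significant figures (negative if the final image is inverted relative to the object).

Applying the thin-lens equation to the first lens, 1/5.5 = 1/10 + 1/d_i1, which gives d_i1 = 12.222 cm.
Its lateral magnification is m_1 = -d_i1/d_o1 = -(12.222)/10 = -1.2222.
Object distance for lens 2: d_o2 = 26.5 - 12.222 = 14.278 cm.
Applying the thin-lens equation again with f_2 = -18.5 cm and d_o2 = 14.278 cm gives d_i2 = -8.058 cm.
m_2 = -(-8.058)/(14.278) = 0.5644.
Total m = m_1 x m_2 = (-1.2222)(0.5644) = -0.6898.

-0.69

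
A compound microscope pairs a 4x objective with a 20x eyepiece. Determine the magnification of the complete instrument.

The overall magnification of a compound microscope is the product of the objective and eyepiece magnifications:
M = M_obj x M_eye = 4 x 20 = 80.

80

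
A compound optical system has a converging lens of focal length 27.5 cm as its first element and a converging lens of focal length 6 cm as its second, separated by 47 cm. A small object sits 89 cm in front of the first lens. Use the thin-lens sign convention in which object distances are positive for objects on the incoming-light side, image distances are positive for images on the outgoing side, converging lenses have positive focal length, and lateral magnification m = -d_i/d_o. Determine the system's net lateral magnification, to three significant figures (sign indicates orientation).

2.23

First lens: d_i1 = 1/(1/27.5 - 1/89) = 39.797 cm.
m_1 = -(39.797)/89 = -0.4472.
The intermediate image is 39.797 cm to the right of lens 1, so d_o2 = L - d_i1 = 47 - 39.797 = 7.203 cm.
Second lens: d_i2 = 1/(1/6 - 1/(7.203)) = 35.919 cm.
m_2 = -(35.919)/(7.203) = -4.9865.
Overall magnification: m = m_1 m_2 = 2.2297.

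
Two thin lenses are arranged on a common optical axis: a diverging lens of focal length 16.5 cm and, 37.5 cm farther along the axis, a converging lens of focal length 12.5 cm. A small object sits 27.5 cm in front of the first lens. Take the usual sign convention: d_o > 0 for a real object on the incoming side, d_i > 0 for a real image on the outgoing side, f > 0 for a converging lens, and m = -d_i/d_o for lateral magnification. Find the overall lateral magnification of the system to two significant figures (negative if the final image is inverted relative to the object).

First lens: d_i1 = 1/(1/(-16.5) - 1/27.5) = -10.312 cm.
m_1 = -(-10.312)/27.5 = 0.3750.
With d_i1 < 0 the first image is virtual and lies on the object side; the object distance for lens 2 is d_o2 = 37.5 - (-10.312) = 47.812 cm.
Second lens: d_i2 = 1/(1/12.5 - 1/(47.812)) = 16.925 cm.
m_2 = -(16.925)/(47.812) = -0.3540.
Overall magnification: m = m_1 m_2 = -0.1327.

-0.13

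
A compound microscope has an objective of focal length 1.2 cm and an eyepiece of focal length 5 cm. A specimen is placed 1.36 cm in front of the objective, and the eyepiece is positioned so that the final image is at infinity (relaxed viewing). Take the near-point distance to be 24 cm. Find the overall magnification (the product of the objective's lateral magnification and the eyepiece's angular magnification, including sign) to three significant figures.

-36.0

Objective: 1/d_i = 1/f_obj - 1/d_o = 1/1.2 - 1/1.36 = 0.09804 cm^-1, so d_i = 10.200 cm.
m_obj = -d_i/d_o = -10.200/1.36 = -7.500.
Eyepiece angular magnification (image at infinity): M_eye = D/f_e = 24/5 = 4.800.
Overall M = m_obj x M_eye = (-7.500)(4.800) = -36.00.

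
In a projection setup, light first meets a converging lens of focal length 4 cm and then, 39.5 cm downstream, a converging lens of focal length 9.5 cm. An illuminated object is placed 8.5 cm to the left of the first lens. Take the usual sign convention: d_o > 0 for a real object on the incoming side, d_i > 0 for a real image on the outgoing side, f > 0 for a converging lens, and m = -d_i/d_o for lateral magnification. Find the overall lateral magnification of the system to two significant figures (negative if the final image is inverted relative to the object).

0.38

First lens: d_i1 = 1/(1/4 - 1/8.5) = 7.556 cm.
m_1 = -(7.556)/8.5 = -0.8889.
The intermediate image is 7.556 cm to the right of lens 1, so d_o2 = L - d_i1 = 39.5 - 7.556 = 31.944 cm.
Second lens: d_i2 = 1/(1/9.5 - 1/(31.944)) = 13.521 cm.
m_2 = -(13.521)/(31.944) = -0.4233.
Total m = m_1 x m_2 = (-0.8889)(-0.4233) = 0.3762.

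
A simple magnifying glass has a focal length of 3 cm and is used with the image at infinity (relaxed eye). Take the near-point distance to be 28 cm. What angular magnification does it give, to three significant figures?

M = D/f = 28/3 = 9.333.

9.33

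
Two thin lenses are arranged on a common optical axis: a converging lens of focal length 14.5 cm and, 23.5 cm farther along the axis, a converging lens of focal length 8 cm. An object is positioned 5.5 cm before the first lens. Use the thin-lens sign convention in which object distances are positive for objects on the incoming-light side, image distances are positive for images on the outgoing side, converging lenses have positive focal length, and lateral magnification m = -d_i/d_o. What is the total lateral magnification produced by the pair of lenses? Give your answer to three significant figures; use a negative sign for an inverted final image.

-0.529

Lens 1: 1/d_i1 = 1/f_1 - 1/d_o1 = 1/14.5 - 1/5.5 = -0.11285 cm^-1, so d_i1 = -8.861 cm.
m_1 = -(-8.861)/5.5 = 1.6111.
The intermediate image is virtual, 8.861 cm to the left of lens 1, so d_o2 = L - d_i1 = 23.5 - (-8.861) = 32.361 cm.
Lens 2: 1/d_i2 = 1/f_2 - 1/d_o2 = 1/8 - 1/(32.361) = 0.09410 cm^-1, so d_i2 = 10.627 cm.
m_2 = -(10.627)/(32.361) = -0.3284.
Total m = m_1 x m_2 = (1.6111)(-0.3284) = -0.5291.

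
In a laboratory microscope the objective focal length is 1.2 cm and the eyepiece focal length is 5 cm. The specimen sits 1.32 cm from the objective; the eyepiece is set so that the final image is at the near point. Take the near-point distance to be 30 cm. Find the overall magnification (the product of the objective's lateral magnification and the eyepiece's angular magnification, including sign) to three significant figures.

Objective: 1/d_i = 1/f_obj - 1/d_o = 1/1.2 - 1/1.32 = 0.07576 cm^-1, so d_i = 13.200 cm.
m_obj = -d_i/d_o = -13.200/1.32 = -10.000.
Eyepiece angular magnification (image at near point): M_eye = 1 + D/f_e = 1 + 30/5 = 7.000.
Overall M = m_obj x M_eye = (-10.000)(7.000) = -70.00.

-70.0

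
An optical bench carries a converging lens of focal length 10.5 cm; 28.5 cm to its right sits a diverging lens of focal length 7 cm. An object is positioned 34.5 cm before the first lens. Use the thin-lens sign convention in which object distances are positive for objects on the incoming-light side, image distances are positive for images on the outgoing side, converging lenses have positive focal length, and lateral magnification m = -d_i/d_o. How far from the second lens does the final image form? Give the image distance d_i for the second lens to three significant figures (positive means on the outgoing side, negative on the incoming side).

Lens 1: 1/d_i1 = 1/f_1 - 1/d_o1 = 1/10.5 - 1/34.5 = 0.06625 cm^-1, so d_i1 = 15.094 cm.
That image sits 13.406 cm in front of the second lens, so d_o2 = 13.406 cm.
Lens 2: 1/d_i2 = 1/f_2 - 1/d_o2 = 1/(-7) - 1/(13.406) = -0.21745 cm^-1, so d_i2 = -4.599 cm.

-4.60 cm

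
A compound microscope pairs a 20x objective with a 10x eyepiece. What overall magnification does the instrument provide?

The overall magnification of a compound microscope is the product of the objective and eyepiece magnifications:
M = M_obj x M_eye = 20 x 10 = 200.

200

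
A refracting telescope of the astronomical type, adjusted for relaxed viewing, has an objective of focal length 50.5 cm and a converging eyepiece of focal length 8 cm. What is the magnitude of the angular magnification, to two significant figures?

6.3

|M| = f_obj/|f_eye| = 50.5/8 = 6.312.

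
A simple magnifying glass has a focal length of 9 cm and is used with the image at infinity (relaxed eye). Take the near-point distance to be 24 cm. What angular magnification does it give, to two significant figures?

2.7

M = D/f = 24/9 = 2.667.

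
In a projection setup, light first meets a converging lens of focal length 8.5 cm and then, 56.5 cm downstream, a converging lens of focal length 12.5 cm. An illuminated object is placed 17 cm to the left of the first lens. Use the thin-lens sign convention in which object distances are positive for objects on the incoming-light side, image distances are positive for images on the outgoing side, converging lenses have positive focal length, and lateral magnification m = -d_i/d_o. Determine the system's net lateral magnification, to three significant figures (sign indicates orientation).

0.463

Applying the thin-lens equation to the first lens, 1/8.5 = 1/17 + 1/d_i1, which gives d_i1 = 17.000 cm.
Its lateral magnification is m_1 = -d_i1/d_o1 = -(17.000)/17 = -1.0000.
That image sits 39.500 cm in front of the second lens, so d_o2 = 39.500 cm.
Applying the thin-lens equation again with f_2 = 12.5 cm and d_o2 = 39.500 cm gives d_i2 = 18.287 cm.
m_2 = -(18.287)/(39.500) = -0.4630.
Overall magnification: m = m_1 m_2 = 0.4630.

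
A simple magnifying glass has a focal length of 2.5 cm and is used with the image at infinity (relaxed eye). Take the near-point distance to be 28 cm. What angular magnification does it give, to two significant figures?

M = D/f = 28/2.5 = 11.200.

11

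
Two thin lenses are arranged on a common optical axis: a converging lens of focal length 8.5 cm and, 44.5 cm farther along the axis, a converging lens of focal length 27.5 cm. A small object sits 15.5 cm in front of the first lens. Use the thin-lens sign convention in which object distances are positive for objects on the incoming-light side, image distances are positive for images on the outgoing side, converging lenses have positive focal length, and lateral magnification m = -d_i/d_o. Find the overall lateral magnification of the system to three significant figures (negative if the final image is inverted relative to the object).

-18.3

Lens 1: 1/d_i1 = 1/f_1 - 1/d_o1 = 1/8.5 - 1/15.5 = 0.05313 cm^-1, so d_i1 = 18.821 cm.
m_1 = -(18.821)/15.5 = -1.2143.
That image sits 25.679 cm in front of the second lens, so d_o2 = 25.679 cm.
Lens 2: 1/d_i2 = 1/f_2 - 1/d_o2 = 1/27.5 - 1/(25.679) = -0.00258 cm^-1, so d_i2 = -387.696 cm.
m_2 = -(-387.696)/(25.679) = 15.0980.
Total m = m_1 x m_2 = (-1.2143)(15.0980) = -18.3333.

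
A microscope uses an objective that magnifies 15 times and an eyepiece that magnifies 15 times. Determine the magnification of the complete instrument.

225

The overall magnification of a compound microscope is the product of the objective and eyepiece magnifications:
M = M_obj x M_eye = 15 x 15 = 225.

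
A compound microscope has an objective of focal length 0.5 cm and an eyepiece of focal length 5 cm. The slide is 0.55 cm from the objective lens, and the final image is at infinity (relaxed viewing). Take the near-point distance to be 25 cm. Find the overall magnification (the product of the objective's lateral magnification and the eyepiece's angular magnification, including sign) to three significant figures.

-50.0

Objective: 1/d_i = 1/f_obj - 1/d_o = 1/0.5 - 1/0.55 = 0.18182 cm^-1, so d_i = 5.500 cm.
m_obj = -d_i/d_o = -5.500/0.55 = -10.000.
Eyepiece angular magnification (image at infinity): M_eye = D/f_e = 25/5 = 5.000.
Overall M = m_obj x M_eye = (-10.000)(5.000) = -50.00.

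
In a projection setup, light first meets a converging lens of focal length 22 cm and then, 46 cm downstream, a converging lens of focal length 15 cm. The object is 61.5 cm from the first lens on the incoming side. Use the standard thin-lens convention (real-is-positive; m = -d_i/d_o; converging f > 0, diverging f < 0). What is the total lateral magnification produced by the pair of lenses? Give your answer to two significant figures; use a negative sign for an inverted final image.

First lens: d_i1 = 1/(1/22 - 1/61.5) = 34.253 cm.
m_1 = -(34.253)/61.5 = -0.5570.
Object distance for lens 2: d_o2 = 46 - 34.253 = 11.747 cm.
Second lens: d_i2 = 1/(1/15 - 1/(11.747)) = -54.163 cm.
m_2 = -(-54.163)/(11.747) = 4.6109.
Total m = m_1 x m_2 = (-0.5570)(4.6109) = -2.5681.

-2.6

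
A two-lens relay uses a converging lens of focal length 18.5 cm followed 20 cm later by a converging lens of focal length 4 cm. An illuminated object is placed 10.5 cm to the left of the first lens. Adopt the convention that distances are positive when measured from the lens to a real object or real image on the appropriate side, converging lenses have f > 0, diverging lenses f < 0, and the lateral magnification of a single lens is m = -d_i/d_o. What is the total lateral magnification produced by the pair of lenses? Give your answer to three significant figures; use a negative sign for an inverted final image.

Lens 1: 1/d_i1 = 1/f_1 - 1/d_o1 = 1/18.5 - 1/10.5 = -0.04118 cm^-1, so d_i1 = -24.281 cm.
m_1 = -(-24.281)/10.5 = 2.3125.
The intermediate image is virtual, 24.281 cm to the left of lens 1, so d_o2 = L - d_i1 = 20 - (-24.281) = 44.281 cm.
Lens 2: 1/d_i2 = 1/f_2 - 1/d_o2 = 1/4 - 1/(44.281) = 0.22742 cm^-1, so d_i2 = 4.397 cm.
m_2 = -(4.397)/(44.281) = -0.0993.
Overall magnification: m = m_1 m_2 = -0.2296.

-0.230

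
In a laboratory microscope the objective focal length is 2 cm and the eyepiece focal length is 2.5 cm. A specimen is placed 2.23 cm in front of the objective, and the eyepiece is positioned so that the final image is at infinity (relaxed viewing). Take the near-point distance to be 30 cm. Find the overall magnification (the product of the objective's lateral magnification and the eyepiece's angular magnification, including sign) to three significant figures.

Objective: 1/d_i = 1/f_obj - 1/d_o = 1/2 - 1/2.23 = 0.05157 cm^-1, so d_i = 19.391 cm.
m_obj = -d_i/d_o = -19.391/2.23 = -8.696.
Eyepiece angular magnification (image at infinity): M_eye = D/f_e = 30/2.5 = 12.000.
Overall M = m_obj x M_eye = (-8.696)(12.000) = -104.35.

-104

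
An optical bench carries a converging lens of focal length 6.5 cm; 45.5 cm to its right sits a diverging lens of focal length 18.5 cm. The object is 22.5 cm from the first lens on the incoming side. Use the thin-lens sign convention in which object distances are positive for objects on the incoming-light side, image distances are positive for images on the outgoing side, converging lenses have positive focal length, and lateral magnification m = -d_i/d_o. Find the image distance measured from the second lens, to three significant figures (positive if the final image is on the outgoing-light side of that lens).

First lens: d_i1 = 1/(1/6.5 - 1/22.5) = 9.141 cm.
The intermediate image is 9.141 cm to the right of lens 1, so d_o2 = L - d_i1 = 45.5 - 9.141 = 36.359 cm.
Second lens: d_i2 = 1/(1/(-18.5) - 1/(36.359)) = -12.261 cm.

-12.3 cm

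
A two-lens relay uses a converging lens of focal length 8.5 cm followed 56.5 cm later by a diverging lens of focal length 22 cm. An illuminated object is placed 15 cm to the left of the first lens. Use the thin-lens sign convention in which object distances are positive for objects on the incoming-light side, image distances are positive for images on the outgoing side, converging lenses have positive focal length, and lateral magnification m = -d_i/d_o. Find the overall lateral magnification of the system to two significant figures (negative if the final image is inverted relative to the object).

-0.49

First lens: d_i1 = 1/(1/8.5 - 1/15) = 19.615 cm.
m_1 = -(19.615)/15 = -1.3077.
That image sits 36.885 cm in front of the second lens, so d_o2 = 36.885 cm.
Second lens: d_i2 = 1/(1/(-22) - 1/(36.885)) = -13.781 cm.
m_2 = -(-13.781)/(36.885) = 0.3736.
Overall magnification: m = m_1 m_2 = -0.4886.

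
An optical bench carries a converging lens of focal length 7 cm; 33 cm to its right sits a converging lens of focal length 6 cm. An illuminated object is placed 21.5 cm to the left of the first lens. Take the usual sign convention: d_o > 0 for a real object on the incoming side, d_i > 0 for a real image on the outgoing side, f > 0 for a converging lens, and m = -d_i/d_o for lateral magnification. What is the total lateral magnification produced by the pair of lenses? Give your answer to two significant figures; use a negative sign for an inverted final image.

0.17

First lens: d_i1 = 1/(1/7 - 1/21.5) = 10.379 cm.
m_1 = -(10.379)/21.5 = -0.4828.
The intermediate image is 10.379 cm to the right of lens 1, so d_o2 = L - d_i1 = 33 - 10.379 = 22.621 cm.
Second lens: d_i2 = 1/(1/6 - 1/(22.621)) = 8.166 cm.
m_2 = -(8.166)/(22.621) = -0.3610.
The system's lateral magnification is m_1 m_2 = (-0.4828)(-0.3610) = 0.1743.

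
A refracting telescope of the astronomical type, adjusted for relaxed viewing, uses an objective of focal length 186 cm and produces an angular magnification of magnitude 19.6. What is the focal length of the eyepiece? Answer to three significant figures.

9.49 cm

|M| = f_obj/f_eye, so f_eye = f_obj/|M| = 186/19.6 = 9.490 cm.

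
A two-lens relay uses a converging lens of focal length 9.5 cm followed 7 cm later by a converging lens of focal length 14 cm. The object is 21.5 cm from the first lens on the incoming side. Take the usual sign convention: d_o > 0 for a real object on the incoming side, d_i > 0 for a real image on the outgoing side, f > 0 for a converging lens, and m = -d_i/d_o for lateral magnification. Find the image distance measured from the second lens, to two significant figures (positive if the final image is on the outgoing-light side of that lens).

5.8 cm

Applying the thin-lens equation to the first lens, 1/9.5 = 1/21.5 + 1/d_i1, which gives d_i1 = 17.021 cm.
This image would form 17.021 cm past lens 1, i.e. 10.021 cm beyond lens 2, so it is a virtual object for lens 2: d_o2 = 7 - 17.021 = -10.021 cm.
Applying the thin-lens equation again with f_2 = 14 cm and d_o2 = -10.021 cm gives d_i2 = 5.840 cm.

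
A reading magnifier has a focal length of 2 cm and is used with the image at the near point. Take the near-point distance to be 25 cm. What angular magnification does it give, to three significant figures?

M = 1 + D/f = 1 + 25/2 = 13.500.

13.5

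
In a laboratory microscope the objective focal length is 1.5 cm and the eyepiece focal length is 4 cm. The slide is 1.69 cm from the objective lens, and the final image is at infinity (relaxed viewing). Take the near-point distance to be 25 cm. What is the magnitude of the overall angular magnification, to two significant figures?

49

Objective: 1/d_i = 1/f_obj - 1/d_o = 1/1.5 - 1/1.69 = 0.07495 cm^-1, so d_i = 13.342 cm.
m_obj = -d_i/d_o = -13.342/1.69 = -7.895.
Eyepiece angular magnification (image at infinity): M_eye = D/f_e = 25/4 = 6.250.
Overall M = m_obj x M_eye = (-7.895)(6.250) = -49.34.
|M| = 49.34.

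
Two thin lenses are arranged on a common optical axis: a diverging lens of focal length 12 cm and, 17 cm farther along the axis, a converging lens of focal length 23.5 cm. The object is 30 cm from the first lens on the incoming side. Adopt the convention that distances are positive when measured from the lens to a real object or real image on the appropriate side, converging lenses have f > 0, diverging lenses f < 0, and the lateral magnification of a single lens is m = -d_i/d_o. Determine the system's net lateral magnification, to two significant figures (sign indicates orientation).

Applying the thin-lens equation to the first lens, 1/(-12) = 1/30 + 1/d_i1, which gives d_i1 = -8.571 cm.
Its lateral magnification is m_1 = -d_i1/d_o1 = -(-8.571)/30 = 0.2857.
The intermediate image is virtual, 8.571 cm to the left of lens 1, so d_o2 = L - d_i1 = 17 - (-8.571) = 25.571 cm.
Applying the thin-lens equation again with f_2 = 23.5 cm and d_o2 = 25.571 cm gives d_i2 = 290.103 cm.
m_2 = -(290.103)/(25.571) = -11.3448.
Total m = m_1 x m_2 = (0.2857)(-11.3448) = -3.2414.

-3.2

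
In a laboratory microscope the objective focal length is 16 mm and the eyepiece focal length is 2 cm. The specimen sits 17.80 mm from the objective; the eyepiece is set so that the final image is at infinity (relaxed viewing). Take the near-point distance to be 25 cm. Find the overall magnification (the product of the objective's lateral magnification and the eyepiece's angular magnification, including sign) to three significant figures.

-111

Convert to cm: f_obj = 16 mm = 1.6 cm; d_o = 17.80 mm = 1.78 cm.
Objective: 1/d_i = 1/f_obj - 1/d_o = 1/1.6 - 1/1.78 = 0.06320 cm^-1, so d_i = 15.822 cm.
m_obj = -d_i/d_o = -15.822/1.78 = -8.889.
Eyepiece angular magnification (image at infinity): M_eye = D/f_e = 25/2 = 12.500.
Overall M = m_obj x M_eye = (-8.889)(12.500) = -111.11.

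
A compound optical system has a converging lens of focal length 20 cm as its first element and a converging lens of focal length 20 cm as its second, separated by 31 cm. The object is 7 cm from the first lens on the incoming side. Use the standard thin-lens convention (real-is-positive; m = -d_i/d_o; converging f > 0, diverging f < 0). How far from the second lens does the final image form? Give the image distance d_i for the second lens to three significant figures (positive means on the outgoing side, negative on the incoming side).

38.4 cm

Applying the thin-lens equation to the first lens, 1/20 = 1/7 + 1/d_i1, which gives d_i1 = -10.769 cm.
The intermediate image is virtual, 10.769 cm to the left of lens 1, so d_o2 = L - d_i1 = 31 - (-10.769) = 41.769 cm.
Applying the thin-lens equation again with f_2 = 20 cm and d_o2 = 41.769 cm gives d_i2 = 38.375 cm.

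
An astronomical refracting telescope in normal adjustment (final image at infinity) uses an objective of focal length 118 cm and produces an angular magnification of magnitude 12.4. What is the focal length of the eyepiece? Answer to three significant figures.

|M| = f_obj/f_eye, so f_eye = f_obj/|M| = 118/12.4 = 9.516 cm.

9.52 cm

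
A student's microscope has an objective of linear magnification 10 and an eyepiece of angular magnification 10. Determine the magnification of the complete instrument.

The overall magnification of a compound microscope is the product of the objective and eyepiece magnifications:
M = M_obj x M_eye = 10 x 10 = 100.

100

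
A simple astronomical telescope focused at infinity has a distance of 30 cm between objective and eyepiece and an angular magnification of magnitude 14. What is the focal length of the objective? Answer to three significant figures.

In normal adjustment the tube length equals f_obj + f_eye and |M| = f_obj/f_eye.
So f_obj = 14 f_eye and 14 f_eye + f_eye = 30 cm, giving f_eye = 30/15 = 2.000 cm and f_obj = 28.000 cm.

28.0 cm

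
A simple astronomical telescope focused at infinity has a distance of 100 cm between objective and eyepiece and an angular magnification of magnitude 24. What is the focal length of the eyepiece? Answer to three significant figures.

4.00 cm

In normal adjustment the tube length equals f_obj + f_eye and |M| = f_obj/f_eye.
So f_obj = 24 f_eye and 24 f_eye + f_eye = 100 cm, giving f_eye = 100/25 = 4.000 cm and f_obj = 96.000 cm.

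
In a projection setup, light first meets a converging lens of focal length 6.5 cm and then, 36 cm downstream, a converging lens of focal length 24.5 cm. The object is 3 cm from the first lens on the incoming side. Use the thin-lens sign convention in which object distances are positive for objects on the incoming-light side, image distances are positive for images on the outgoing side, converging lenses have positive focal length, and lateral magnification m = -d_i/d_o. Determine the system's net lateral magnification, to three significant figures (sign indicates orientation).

Lens 1: 1/d_i1 = 1/f_1 - 1/d_o1 = 1/6.5 - 1/3 = -0.17949 cm^-1, so d_i1 = -5.571 cm.
m_1 = -(-5.571)/3 = 1.8571.
With d_i1 < 0 the first image is virtual and lies on the object side; the object distance for lens 2 is d_o2 = 36 - (-5.571) = 41.571 cm.
Lens 2: 1/d_i2 = 1/f_2 - 1/d_o2 = 1/24.5 - 1/(41.571) = 0.01676 cm^-1, so d_i2 = 59.661 cm.
m_2 = -(59.661)/(41.571) = -1.4351.
Overall magnification: m = m_1 m_2 = -2.6653.

-2.67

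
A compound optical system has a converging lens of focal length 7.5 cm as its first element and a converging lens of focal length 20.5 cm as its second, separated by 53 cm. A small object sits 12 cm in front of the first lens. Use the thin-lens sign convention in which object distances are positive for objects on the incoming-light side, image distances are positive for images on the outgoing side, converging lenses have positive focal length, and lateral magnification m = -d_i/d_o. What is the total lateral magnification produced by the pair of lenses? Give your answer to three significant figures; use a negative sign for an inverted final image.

2.73

Lens 1: 1/d_i1 = 1/f_1 - 1/d_o1 = 1/7.5 - 1/12 = 0.05000 cm^-1, so d_i1 = 20.000 cm.
m_1 = -(20.000)/12 = -1.6667.
The intermediate image is 20.000 cm to the right of lens 1, so d_o2 = L - d_i1 = 53 - 20.000 = 33.000 cm.
Lens 2: 1/d_i2 = 1/f_2 - 1/d_o2 = 1/20.5 - 1/(33.000) = 0.01848 cm^-1, so d_i2 = 54.120 cm.
m_2 = -(54.120)/(33.000) = -1.6400.
Total m = m_1 x m_2 = (-1.6667)(-1.6400) = 2.7333.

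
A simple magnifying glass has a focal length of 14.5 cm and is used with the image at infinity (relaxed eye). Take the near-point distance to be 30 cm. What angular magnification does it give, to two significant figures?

M = D/f = 30/14.5 = 2.069.

2.1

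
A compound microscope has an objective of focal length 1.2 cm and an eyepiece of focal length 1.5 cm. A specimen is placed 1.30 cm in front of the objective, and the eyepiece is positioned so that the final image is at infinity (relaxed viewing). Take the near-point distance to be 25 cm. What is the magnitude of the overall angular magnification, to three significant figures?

Objective: 1/d_i = 1/f_obj - 1/d_o = 1/1.2 - 1/1.30 = 0.06410 cm^-1, so d_i = 15.600 cm.
m_obj = -d_i/d_o = -15.600/1.30 = -12.000.
Eyepiece angular magnification (image at infinity): M_eye = D/f_e = 25/1.5 = 16.667.
Overall M = m_obj x M_eye = (-12.000)(16.667) = -200.00.
|M| = 200.00.

200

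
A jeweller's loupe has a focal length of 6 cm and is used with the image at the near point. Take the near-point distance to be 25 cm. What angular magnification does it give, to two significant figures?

M = 1 + D/f = 1 + 25/6 = 5.167.

5.2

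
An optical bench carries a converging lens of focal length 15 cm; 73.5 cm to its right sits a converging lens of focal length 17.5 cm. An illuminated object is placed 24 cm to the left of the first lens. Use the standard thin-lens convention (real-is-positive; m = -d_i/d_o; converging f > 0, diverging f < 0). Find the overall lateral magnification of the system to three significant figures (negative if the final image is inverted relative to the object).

1.82

First lens: d_i1 = 1/(1/15 - 1/24) = 40.000 cm.
m_1 = -(40.000)/24 = -1.6667.
That image sits 33.500 cm in front of the second lens, so d_o2 = 33.500 cm.
Second lens: d_i2 = 1/(1/17.5 - 1/(33.500)) = 36.641 cm.
m_2 = -(36.641)/(33.500) = -1.0938.
Total m = m_1 x m_2 = (-1.6667)(-1.0938) = 1.8229.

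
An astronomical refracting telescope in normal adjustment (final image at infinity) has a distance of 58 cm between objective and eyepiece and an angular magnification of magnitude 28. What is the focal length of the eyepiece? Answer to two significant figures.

In normal adjustment the tube length equals f_obj + f_eye and |M| = f_obj/f_eye.
So f_obj = 28 f_eye and 28 f_eye + f_eye = 58 cm, giving f_eye = 58/29 = 2.000 cm and f_obj = 56.000 cm.

2.0 cm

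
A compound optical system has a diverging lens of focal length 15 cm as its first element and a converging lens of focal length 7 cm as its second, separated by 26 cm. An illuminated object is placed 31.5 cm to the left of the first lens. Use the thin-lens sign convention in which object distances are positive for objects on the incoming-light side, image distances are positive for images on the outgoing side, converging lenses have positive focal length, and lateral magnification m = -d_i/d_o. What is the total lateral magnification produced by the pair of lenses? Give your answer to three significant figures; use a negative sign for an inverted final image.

-0.0774

First lens: d_i1 = 1/(1/(-15) - 1/31.5) = -10.161 cm.
m_1 = -(-10.161)/31.5 = 0.3226.
With d_i1 < 0 the first image is virtual and lies on the object side; the object distance for lens 2 is d_o2 = 26 - (-10.161) = 36.161 cm.
Second lens: d_i2 = 1/(1/7 - 1/(36.161)) = 8.680 cm.
m_2 = -(8.680)/(36.161) = -0.2400.
Overall magnification: m = m_1 m_2 = -0.0774.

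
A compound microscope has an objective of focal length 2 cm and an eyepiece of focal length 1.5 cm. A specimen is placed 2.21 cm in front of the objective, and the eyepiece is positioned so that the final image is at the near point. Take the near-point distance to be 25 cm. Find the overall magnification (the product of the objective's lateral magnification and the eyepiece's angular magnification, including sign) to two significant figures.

-170

Objective: 1/d_i = 1/f_obj - 1/d_o = 1/2 - 1/2.21 = 0.04751 cm^-1, so d_i = 21.048 cm.
m_obj = -d_i/d_o = -21.048/2.21 = -9.524.
Eyepiece angular magnification (image at near point): M_eye = 1 + D/f_e = 1 + 25/1.5 = 17.667.
Overall M = m_obj x M_eye = (-9.524)(17.667) = -168.25.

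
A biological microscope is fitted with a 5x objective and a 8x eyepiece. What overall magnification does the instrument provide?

The overall magnification of a compound microscope is the product of the objective and eyepiece magnifications:
M = M_obj x M_eye = 5 x 8 = 40.

40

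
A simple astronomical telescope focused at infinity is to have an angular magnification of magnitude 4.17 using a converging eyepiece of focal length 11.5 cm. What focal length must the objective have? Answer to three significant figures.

|M| = f_obj/|f_eye|, so f_obj = |M| x |f_eye| = 4.17 x 11.5 = 47.955 cm.

48.0 cm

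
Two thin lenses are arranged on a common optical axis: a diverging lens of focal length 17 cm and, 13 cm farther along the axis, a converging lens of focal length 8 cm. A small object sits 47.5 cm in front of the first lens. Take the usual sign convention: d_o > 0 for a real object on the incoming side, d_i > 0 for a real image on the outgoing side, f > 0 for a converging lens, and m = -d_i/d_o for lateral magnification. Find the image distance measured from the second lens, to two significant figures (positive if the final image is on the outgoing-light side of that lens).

Applying the thin-lens equation to the first lens, 1/(-17) = 1/47.5 + 1/d_i1, which gives d_i1 = -12.519 cm.
With d_i1 < 0 the first image is virtual and lies on the object side; the object distance for lens 2 is d_o2 = 13 - (-12.519) = 25.519 cm.
Applying the thin-lens equation again with f_2 = 8 cm and d_o2 = 25.519 cm gives d_i2 = 11.653 cm.

12 cm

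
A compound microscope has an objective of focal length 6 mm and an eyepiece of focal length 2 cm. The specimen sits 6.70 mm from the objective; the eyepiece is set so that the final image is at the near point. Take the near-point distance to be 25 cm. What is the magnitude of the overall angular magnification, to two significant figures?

Convert to cm: f_obj = 6 mm = 0.6 cm; d_o = 6.70 mm = 0.67 cm.
Objective: 1/d_i = 1/f_obj - 1/d_o = 1/0.6 - 1/0.67 = 0.17413 cm^-1, so d_i = 5.743 cm.
m_obj = -d_i/d_o = -5.743/0.67 = -8.571.
Eyepiece angular magnification (image at near point): M_eye = 1 + D/f_e = 1 + 25/2 = 13.500.
Overall M = m_obj x M_eye = (-8.571)(13.500) = -115.71.
|M| = 115.71.

120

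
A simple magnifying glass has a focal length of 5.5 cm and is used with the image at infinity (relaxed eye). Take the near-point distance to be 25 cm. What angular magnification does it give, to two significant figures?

4.5

M = D/f = 25/5.5 = 4.545.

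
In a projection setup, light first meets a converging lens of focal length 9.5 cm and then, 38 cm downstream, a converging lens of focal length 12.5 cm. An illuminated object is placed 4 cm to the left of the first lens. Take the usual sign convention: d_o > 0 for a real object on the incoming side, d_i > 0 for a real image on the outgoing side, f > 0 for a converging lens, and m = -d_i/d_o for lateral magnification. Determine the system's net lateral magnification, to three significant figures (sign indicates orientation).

-0.666

First lens: d_i1 = 1/(1/9.5 - 1/4) = -6.909 cm.
m_1 = -(-6.909)/4 = 1.7273.
With d_i1 < 0 the first image is virtual and lies on the object side; the object distance for lens 2 is d_o2 = 38 - (-6.909) = 44.909 cm.
Second lens: d_i2 = 1/(1/12.5 - 1/(44.909)) = 17.321 cm.
m_2 = -(17.321)/(44.909) = -0.3857.
The system's lateral magnification is m_1 m_2 = (1.7273)(-0.3857) = -0.6662.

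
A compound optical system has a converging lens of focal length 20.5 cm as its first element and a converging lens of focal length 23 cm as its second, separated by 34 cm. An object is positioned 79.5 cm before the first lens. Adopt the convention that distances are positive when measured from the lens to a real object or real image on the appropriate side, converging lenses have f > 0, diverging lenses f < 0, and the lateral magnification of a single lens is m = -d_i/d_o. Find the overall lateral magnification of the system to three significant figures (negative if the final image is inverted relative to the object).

-0.481

Lens 1: 1/d_i1 = 1/f_1 - 1/d_o1 = 1/20.5 - 1/79.5 = 0.03620 cm^-1, so d_i1 = 27.623 cm.
m_1 = -(27.623)/79.5 = -0.3475.
The intermediate image is 27.623 cm to the right of lens 1, so d_o2 = L - d_i1 = 34 - 27.623 = 6.377 cm.
Lens 2: 1/d_i2 = 1/f_2 - 1/d_o2 = 1/23 - 1/(6.377) = -0.11333 cm^-1, so d_i2 = -8.824 cm.
m_2 = -(-8.824)/(6.377) = 1.3836.
Overall magnification: m = m_1 m_2 = -0.4808.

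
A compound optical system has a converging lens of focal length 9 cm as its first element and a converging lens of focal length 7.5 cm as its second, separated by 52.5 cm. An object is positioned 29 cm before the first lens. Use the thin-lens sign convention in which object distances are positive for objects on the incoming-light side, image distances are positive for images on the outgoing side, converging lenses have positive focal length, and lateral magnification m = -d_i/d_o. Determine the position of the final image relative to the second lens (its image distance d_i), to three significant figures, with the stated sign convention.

9.26 cm

Applying the thin-lens equation to the first lens, 1/9 = 1/29 + 1/d_i1, which gives d_i1 = 13.050 cm.
Object distance for lens 2: d_o2 = 52.5 - 13.050 = 39.450 cm.
Applying the thin-lens equation again with f_2 = 7.5 cm and d_o2 = 39.450 cm gives d_i2 = 9.261 cm.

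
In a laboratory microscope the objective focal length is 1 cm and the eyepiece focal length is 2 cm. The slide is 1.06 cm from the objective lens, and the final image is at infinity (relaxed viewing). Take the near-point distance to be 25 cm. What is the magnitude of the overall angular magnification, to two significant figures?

210

Objective: 1/d_i = 1/f_obj - 1/d_o = 1/1 - 1/1.06 = 0.05660 cm^-1, so d_i = 17.667 cm.
m_obj = -d_i/d_o = -17.667/1.06 = -16.667.
Eyepiece angular magnification (image at infinity): M_eye = D/f_e = 25/2 = 12.500.
Overall M = m_obj x M_eye = (-16.667)(12.500) = -208.33.
|M| = 208.33.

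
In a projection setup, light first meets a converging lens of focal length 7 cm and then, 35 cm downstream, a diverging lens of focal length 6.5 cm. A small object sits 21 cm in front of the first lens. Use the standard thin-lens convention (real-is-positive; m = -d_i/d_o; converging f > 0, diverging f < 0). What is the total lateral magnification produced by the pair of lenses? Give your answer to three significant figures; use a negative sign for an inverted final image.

First lens: d_i1 = 1/(1/7 - 1/21) = 10.500 cm.
m_1 = -(10.500)/21 = -0.5000.
The intermediate image is 10.500 cm to the right of lens 1, so d_o2 = L - d_i1 = 35 - 10.500 = 24.500 cm.
Second lens: d_i2 = 1/(1/(-6.5) - 1/(24.500)) = -5.137 cm.
m_2 = -(-5.137)/(24.500) = 0.2097.
Total m = m_1 x m_2 = (-0.5000)(0.2097) = -0.1048.

-0.105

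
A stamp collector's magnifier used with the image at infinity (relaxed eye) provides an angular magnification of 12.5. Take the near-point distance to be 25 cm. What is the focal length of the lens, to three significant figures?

For the image at infinity, M = D/f.
f = D/M = 25/12.5 = 2.000 cm.

2.00 cm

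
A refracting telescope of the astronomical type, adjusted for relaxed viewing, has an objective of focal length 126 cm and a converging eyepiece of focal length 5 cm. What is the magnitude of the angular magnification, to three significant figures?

25.2

|M| = f_obj/|f_eye| = 126/5 = 25.200.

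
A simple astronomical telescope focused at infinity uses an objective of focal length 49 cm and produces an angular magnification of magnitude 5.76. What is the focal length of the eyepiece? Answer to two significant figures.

|M| = f_obj/f_eye, so f_eye = f_obj/|M| = 49/5.76 = 8.507 cm.

8.5 cm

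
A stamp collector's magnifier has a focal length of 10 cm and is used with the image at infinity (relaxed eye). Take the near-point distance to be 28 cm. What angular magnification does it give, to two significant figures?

M = D/f = 28/10 = 2.800.

2.8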